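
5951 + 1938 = 7889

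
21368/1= 21368 = 21368.00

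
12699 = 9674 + 3025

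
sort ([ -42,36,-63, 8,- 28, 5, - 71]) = [  -  71,-63,-42, - 28,5 , 8, 36]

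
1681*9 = 15129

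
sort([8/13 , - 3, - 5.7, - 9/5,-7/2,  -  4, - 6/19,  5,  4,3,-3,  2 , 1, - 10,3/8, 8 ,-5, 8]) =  [ - 10,-5.7, - 5 , - 4,-7/2,-3, - 3, - 9/5,  -  6/19,  3/8,8/13,1,2 , 3 , 4, 5,8,8]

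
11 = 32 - 21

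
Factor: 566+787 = 3^1 * 11^1*41^1 = 1353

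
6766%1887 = 1105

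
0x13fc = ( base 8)11774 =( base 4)1033330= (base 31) 5a1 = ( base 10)5116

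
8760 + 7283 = 16043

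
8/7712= 1/964 = 0.00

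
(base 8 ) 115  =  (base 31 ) 2F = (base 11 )70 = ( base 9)85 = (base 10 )77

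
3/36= 1/12  =  0.08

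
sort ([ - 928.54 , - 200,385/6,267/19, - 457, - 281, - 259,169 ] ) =[ - 928.54 , - 457,-281, - 259, - 200,267/19,385/6, 169] 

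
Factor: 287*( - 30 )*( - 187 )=2^1*3^1*5^1*7^1*11^1*17^1  *  41^1  =  1610070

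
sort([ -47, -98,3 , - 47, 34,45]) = [ - 98, - 47, - 47,  3,  34,45]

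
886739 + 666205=1552944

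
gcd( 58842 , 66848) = 2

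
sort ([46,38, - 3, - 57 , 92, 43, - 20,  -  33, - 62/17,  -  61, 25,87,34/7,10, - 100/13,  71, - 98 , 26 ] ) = [ - 98, - 61 , - 57, - 33, - 20, - 100/13 , - 62/17, - 3,34/7,10,25, 26,38, 43,46, 71, 87 , 92]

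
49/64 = 49/64= 0.77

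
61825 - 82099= - 20274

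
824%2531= 824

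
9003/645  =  3001/215 = 13.96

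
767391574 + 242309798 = 1009701372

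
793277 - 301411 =491866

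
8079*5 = 40395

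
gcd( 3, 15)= 3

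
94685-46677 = 48008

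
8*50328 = 402624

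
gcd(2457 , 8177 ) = 13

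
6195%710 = 515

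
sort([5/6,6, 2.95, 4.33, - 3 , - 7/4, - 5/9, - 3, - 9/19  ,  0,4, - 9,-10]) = [-10,-9, - 3,-3, - 7/4, - 5/9,-9/19, 0,5/6,2.95,4,4.33,6 ]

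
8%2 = 0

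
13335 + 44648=57983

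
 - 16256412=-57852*281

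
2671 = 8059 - 5388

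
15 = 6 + 9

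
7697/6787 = 1 + 910/6787 = 1.13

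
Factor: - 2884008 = -2^3*3^1*120167^1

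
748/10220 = 187/2555 = 0.07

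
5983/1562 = 3 + 1297/1562 = 3.83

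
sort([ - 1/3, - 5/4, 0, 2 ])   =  [ - 5/4,  -  1/3, 0,2]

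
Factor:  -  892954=  -  2^1*446477^1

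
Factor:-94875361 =- 7^1*13553623^1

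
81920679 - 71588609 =10332070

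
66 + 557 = 623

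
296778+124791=421569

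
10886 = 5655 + 5231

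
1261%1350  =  1261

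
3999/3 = 1333 = 1333.00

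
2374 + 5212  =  7586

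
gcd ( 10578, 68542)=86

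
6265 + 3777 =10042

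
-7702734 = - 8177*942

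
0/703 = 0 = 0.00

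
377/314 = 1 + 63/314= 1.20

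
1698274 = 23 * 73838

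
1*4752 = 4752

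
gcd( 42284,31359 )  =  1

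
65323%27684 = 9955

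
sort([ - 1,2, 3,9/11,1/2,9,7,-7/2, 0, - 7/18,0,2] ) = [ - 7/2,-1, - 7/18,0, 0,1/2, 9/11, 2,  2,  3,  7, 9]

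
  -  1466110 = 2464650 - 3930760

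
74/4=18 + 1/2=18.50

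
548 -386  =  162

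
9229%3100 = 3029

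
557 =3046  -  2489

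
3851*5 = 19255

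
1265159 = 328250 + 936909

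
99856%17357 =13071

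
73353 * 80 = 5868240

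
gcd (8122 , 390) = 2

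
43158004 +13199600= 56357604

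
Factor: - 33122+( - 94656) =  - 2^1*7^1*9127^1  =  - 127778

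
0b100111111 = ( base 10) 319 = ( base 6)1251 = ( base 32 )9V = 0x13F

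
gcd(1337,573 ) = 191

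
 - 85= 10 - 95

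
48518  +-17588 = 30930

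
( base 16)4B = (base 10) 75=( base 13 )5a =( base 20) 3f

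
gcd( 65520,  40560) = 3120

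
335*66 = 22110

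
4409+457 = 4866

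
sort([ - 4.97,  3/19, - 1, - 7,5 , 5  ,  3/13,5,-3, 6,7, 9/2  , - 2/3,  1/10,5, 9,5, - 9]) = [ -9, - 7,-4.97,-3 , - 1, - 2/3, 1/10, 3/19,3/13,9/2,5,5,5,5,5,6,7, 9]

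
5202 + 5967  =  11169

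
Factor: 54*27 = 2^1*3^6 = 1458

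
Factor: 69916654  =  2^1*3623^1*9649^1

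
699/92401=699/92401 = 0.01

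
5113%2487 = 139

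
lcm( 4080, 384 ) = 32640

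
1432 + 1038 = 2470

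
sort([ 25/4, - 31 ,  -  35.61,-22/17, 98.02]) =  [-35.61,  -  31 , - 22/17,25/4, 98.02] 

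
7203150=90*80035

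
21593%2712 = 2609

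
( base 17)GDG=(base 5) 123421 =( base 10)4861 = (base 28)65h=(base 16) 12fd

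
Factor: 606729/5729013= 3^( - 1) * 19^( - 1)*33503^(-1 )*202243^1= 202243/1909671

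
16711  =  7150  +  9561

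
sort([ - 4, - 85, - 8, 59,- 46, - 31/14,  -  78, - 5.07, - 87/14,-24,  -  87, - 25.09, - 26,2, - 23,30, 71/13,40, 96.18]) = [ - 87, - 85 , - 78, - 46, - 26, - 25.09, - 24,- 23, - 8, - 87/14, - 5.07, - 4, - 31/14, 2,  71/13,30,40, 59, 96.18] 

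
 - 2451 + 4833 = 2382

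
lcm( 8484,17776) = 373296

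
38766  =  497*78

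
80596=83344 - 2748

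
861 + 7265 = 8126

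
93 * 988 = 91884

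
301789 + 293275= 595064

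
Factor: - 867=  - 3^1 * 17^2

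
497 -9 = 488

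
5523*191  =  1054893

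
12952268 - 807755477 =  - 794803209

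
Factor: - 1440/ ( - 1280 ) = 9/8=2^( - 3) *3^2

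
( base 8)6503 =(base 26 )50F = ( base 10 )3395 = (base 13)1712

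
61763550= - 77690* ( - 795)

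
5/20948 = 5/20948=0.00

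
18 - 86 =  - 68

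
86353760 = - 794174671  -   - 880528431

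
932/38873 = 932/38873=0.02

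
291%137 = 17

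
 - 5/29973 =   -  1+29968/29973 = - 0.00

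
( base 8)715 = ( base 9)562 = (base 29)FQ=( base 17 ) 1a2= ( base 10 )461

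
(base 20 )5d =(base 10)113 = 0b1110001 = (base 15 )78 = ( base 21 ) 58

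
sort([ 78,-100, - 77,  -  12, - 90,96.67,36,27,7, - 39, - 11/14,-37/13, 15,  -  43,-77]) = [-100,- 90, -77, - 77, - 43,-39, - 12,-37/13,-11/14,7,15,27, 36,78,96.67] 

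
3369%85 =54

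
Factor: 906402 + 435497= 13^1*109^1*947^1 = 1341899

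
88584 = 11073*8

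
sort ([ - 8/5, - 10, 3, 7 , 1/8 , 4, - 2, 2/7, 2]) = [  -  10, - 2, - 8/5,1/8, 2/7, 2, 3,4 , 7]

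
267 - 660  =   - 393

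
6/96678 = 1/16113 = 0.00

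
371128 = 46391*8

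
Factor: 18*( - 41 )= -738= -2^1*3^2  *  41^1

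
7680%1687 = 932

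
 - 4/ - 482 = 2/241 =0.01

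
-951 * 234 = - 222534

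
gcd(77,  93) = 1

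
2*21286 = 42572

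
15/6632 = 15/6632 = 0.00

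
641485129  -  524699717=116785412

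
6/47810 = 3/23905 = 0.00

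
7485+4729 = 12214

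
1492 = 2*746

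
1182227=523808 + 658419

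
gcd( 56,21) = 7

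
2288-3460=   -1172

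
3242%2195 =1047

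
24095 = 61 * 395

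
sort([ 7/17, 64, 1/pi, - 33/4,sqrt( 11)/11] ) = [-33/4, sqrt ( 11 ) /11,1/pi, 7/17,  64]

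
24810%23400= 1410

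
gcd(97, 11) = 1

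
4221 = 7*603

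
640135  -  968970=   -  328835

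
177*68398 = 12106446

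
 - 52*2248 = - 116896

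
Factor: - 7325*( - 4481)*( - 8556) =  - 280836368700=- 2^2*3^1*5^2*23^1*31^1*293^1*4481^1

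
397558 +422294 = 819852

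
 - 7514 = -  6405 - 1109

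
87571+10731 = 98302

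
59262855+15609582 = 74872437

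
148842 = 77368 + 71474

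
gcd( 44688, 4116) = 588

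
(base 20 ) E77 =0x1673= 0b1011001110011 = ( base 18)HD5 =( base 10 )5747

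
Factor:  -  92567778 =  - 2^1*3^1*23^1*670781^1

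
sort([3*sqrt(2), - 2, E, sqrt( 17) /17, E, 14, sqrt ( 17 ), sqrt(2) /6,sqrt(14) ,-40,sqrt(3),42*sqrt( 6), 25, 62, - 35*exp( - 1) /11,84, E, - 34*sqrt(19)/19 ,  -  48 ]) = [ - 48, - 40, - 34*sqrt (19)/19,-2, - 35*exp ( - 1 ) /11, sqrt( 2)/6, sqrt( 17)/17, sqrt( 3),E,E, E, sqrt(14 ), sqrt (17), 3*sqrt( 2 ), 14 , 25, 62,84,42 *sqrt( 6)] 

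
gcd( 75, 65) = 5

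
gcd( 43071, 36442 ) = 7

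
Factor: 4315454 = 2^1 * 11^1 *13^1 * 79^1* 191^1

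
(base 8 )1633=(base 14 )49D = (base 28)14r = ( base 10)923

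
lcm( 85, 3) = 255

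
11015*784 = 8635760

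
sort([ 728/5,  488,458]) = [ 728/5 , 458 , 488]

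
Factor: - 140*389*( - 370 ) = 2^3*5^2*7^1*37^1*389^1  =  20150200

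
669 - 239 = 430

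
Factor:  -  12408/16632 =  - 47/63   =  - 3^( - 2)*7^( - 1)*47^1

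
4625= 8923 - 4298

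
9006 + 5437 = 14443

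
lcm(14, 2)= 14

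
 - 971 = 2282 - 3253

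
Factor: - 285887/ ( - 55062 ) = 40841/7866 = 2^( - 1 )  *3^ (-2 )*19^( - 1)*23^( - 1 )*40841^1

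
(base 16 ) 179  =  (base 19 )10g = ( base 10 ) 377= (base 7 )1046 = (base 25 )f2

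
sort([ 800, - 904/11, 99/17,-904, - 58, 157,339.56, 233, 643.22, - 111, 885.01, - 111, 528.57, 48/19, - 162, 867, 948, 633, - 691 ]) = [ - 904,-691, - 162, - 111, - 111, - 904/11, - 58,48/19,99/17, 157,233 , 339.56, 528.57,633, 643.22,  800,  867,  885.01, 948] 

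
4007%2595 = 1412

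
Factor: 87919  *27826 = 2446434094 = 2^1*13^1*6763^1*13913^1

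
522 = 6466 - 5944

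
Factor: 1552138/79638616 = 2^(-2 ) * 7^1*29^1*877^(  -  1)*3823^1*11351^(-1 ) = 776069/39819308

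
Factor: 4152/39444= 2^1*19^(  -  1)  =  2/19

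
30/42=5/7 = 0.71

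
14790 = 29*510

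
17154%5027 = 2073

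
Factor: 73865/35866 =2^( - 1)*5^1*11^1*17^1*227^( - 1) = 935/454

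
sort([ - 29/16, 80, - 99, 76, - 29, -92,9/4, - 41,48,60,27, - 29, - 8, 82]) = [-99, - 92 , -41 , - 29,  -  29, - 8, - 29/16, 9/4, 27,  48, 60 , 76, 80, 82]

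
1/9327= 1/9327 = 0.00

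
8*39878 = 319024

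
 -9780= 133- 9913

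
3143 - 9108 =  - 5965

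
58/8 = 29/4 = 7.25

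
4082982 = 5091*802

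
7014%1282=604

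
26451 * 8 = 211608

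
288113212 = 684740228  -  396627016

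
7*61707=431949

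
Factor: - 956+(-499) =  - 3^1*5^1 *97^1 = - 1455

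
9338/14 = 667= 667.00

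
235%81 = 73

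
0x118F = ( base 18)dfd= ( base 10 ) 4495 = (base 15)14EA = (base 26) 6GN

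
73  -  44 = 29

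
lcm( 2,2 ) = 2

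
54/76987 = 54/76987 = 0.00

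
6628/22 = 3314/11 = 301.27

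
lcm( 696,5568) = 5568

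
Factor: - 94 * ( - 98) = 9212 =2^2*7^2*47^1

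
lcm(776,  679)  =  5432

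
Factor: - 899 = -29^1 * 31^1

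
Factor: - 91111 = -179^1*509^1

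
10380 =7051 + 3329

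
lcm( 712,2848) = 2848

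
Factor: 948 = 2^2 * 3^1*79^1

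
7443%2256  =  675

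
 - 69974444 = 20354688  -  90329132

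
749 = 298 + 451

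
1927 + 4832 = 6759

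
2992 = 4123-1131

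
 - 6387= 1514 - 7901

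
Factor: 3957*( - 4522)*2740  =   - 2^3*3^1*5^1 * 7^1*17^1*19^1*137^1 * 1319^1=-49028337960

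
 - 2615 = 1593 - 4208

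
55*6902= 379610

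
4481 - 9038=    - 4557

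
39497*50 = 1974850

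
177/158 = 177/158 = 1.12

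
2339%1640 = 699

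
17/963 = 17/963 = 0.02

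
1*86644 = 86644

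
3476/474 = 7+1/3 = 7.33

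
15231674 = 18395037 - 3163363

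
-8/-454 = 4/227 = 0.02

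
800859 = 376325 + 424534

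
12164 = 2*6082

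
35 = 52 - 17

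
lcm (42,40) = 840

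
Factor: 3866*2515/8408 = 2^( -2) * 5^1 * 503^1*1051^ (-1 )*1933^1 = 4861495/4204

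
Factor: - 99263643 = - 3^1*31^1*1067351^1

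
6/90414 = 1/15069 = 0.00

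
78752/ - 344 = -229+3/43  =  - 228.93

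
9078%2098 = 686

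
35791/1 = 35791 = 35791.00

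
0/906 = 0 = 0.00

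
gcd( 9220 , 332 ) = 4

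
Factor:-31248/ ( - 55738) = 504/899 = 2^3 *3^2 * 7^1*29^( - 1)*31^(-1) 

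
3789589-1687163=2102426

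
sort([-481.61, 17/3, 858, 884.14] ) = [ - 481.61, 17/3, 858,884.14]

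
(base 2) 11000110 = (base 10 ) 198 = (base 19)A8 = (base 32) 66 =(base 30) 6i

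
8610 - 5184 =3426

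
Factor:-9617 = - 59^1*163^1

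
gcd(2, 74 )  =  2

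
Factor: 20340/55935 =2^2*11^( - 1) = 4/11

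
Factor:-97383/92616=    - 143/136 = - 2^(  -  3)*11^1*13^1*17^( - 1) 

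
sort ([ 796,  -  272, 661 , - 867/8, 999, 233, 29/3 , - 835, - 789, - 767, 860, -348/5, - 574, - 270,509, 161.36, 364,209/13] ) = [ - 835, - 789,-767, - 574, - 272, - 270, - 867/8, - 348/5,  29/3, 209/13, 161.36, 233,364, 509, 661, 796 , 860,  999]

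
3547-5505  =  - 1958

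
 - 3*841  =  -2523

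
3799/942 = 3799/942 = 4.03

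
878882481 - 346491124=532391357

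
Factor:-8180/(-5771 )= 2^2*5^1*29^(- 1)*199^( - 1)*409^1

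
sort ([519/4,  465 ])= [ 519/4, 465 ] 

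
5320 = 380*14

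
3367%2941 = 426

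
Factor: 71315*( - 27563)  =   - 5^1*17^1 *43^1*641^1 *839^1=- 1965655345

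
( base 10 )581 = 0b1001000101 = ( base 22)149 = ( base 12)405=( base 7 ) 1460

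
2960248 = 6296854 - 3336606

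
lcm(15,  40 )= 120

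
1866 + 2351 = 4217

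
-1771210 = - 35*50606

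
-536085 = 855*( - 627)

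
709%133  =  44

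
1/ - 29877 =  - 1/29877 = - 0.00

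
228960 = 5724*40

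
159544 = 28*5698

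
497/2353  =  497/2353  =  0.21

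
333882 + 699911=1033793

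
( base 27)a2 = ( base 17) G0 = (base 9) 332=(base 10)272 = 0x110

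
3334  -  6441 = - 3107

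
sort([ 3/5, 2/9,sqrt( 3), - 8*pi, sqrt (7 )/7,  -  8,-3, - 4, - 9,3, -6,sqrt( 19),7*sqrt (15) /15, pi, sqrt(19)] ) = [ - 8 *pi,- 9, - 8,-6,- 4, - 3,2/9, sqrt( 7)/7, 3/5,sqrt( 3 ), 7 *sqrt (15)/15,3, pi,sqrt ( 19 ) , sqrt (19) ] 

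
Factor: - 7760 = - 2^4*5^1*97^1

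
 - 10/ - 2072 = 5/1036  =  0.00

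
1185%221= 80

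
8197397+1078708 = 9276105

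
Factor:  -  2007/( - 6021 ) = 3^( - 1) = 1/3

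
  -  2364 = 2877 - 5241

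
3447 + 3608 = 7055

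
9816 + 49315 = 59131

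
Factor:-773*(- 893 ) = 19^1 *47^1* 773^1= 690289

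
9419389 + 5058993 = 14478382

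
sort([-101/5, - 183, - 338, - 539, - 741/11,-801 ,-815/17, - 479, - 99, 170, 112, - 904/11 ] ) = [ - 801, - 539, - 479, - 338 , - 183 ,-99,-904/11 ,-741/11, - 815/17, - 101/5, 112, 170 ] 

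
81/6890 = 81/6890 = 0.01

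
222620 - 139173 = 83447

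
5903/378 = 15 + 233/378=15.62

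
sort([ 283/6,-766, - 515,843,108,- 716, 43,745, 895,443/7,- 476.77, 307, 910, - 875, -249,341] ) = [-875,- 766, -716,-515,-476.77,-249,43,283/6, 443/7,108,307,341, 745,843,895,910 ]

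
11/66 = 1/6 = 0.17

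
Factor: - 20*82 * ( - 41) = 2^3 *5^1*41^2 =67240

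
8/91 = 8/91 = 0.09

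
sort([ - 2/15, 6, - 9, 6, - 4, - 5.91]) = [-9, - 5.91, - 4, - 2/15,  6,6 ]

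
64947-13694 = 51253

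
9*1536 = 13824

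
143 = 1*143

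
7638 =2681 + 4957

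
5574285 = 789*7065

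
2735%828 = 251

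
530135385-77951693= 452183692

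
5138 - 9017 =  - 3879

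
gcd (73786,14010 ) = 934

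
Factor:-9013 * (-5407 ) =48733291 = 5407^1*9013^1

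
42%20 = 2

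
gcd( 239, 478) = 239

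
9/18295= 9/18295 = 0.00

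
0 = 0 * 551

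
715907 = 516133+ 199774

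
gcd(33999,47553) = 3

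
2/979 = 2/979 = 0.00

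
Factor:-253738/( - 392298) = 293/453 = 3^ ( - 1) * 151^(-1)*293^1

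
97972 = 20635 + 77337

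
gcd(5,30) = 5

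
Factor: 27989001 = 3^2*31^1*43^1 * 2333^1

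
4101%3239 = 862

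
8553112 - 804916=7748196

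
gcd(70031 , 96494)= 1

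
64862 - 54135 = 10727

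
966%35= 21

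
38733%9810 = 9303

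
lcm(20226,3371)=20226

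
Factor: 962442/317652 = 2^(-1)*3^3*13^1*103^(-1)*257^(- 1 )*457^1 = 160407/52942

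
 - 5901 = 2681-8582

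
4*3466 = 13864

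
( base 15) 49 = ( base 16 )45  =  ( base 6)153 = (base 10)69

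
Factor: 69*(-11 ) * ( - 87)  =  3^2* 11^1*23^1*29^1 =66033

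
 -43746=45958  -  89704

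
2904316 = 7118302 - 4213986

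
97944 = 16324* 6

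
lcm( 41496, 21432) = 1950312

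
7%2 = 1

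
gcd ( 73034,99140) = 2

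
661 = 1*661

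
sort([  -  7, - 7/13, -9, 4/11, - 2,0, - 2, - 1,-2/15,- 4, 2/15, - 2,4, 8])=[ - 9,- 7, - 4, - 2, - 2, - 2, - 1 , - 7/13, - 2/15, 0,2/15, 4/11,  4, 8 ] 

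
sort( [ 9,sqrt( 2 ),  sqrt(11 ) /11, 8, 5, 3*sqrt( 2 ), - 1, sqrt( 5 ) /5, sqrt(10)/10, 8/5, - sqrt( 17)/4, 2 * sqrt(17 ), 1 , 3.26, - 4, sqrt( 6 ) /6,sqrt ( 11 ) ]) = [- 4, - sqrt( 17 ) /4, - 1, sqrt(11)/11, sqrt( 10 ) /10,sqrt( 6)/6, sqrt( 5 ) /5, 1, sqrt(2),  8/5, 3.26, sqrt(11 ),3*sqrt(2 ),5, 8  ,  2  *  sqrt(17 ), 9] 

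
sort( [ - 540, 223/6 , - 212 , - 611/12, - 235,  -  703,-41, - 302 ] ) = [-703  , - 540, - 302, - 235, - 212, - 611/12, - 41,  223/6] 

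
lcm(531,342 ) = 20178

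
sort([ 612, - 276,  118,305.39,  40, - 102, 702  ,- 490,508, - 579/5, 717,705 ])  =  [  -  490,  -  276,  -  579/5, - 102,40,118, 305.39, 508,  612,  702, 705,717]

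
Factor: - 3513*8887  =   - 31220031 =- 3^1*1171^1*8887^1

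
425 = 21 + 404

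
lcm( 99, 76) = 7524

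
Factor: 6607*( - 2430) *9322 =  - 149664803220 = -2^2*3^5*5^1*59^1 * 79^1 * 6607^1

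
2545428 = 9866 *258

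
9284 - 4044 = 5240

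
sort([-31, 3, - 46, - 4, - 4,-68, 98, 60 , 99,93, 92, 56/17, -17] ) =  [  -  68 , - 46,-31, - 17,-4  , - 4, 3, 56/17,60, 92, 93, 98, 99 ]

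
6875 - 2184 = 4691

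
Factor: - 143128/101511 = -2^3*3^( - 2)*11279^( - 1)*17891^1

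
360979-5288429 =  - 4927450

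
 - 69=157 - 226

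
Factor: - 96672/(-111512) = 2^2*3^1*19^1 * 263^( - 1 ) =228/263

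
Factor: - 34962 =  - 2^1*3^1*5827^1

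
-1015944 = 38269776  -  39285720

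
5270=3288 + 1982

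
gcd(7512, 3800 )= 8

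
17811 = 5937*3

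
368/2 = 184 = 184.00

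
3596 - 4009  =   - 413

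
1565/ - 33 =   -  48 + 19/33 = -47.42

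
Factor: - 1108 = -2^2*277^1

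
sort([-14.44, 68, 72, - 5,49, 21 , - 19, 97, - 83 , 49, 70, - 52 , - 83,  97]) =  [ - 83, - 83, - 52, - 19, - 14.44 , - 5, 21, 49 , 49,68, 70, 72,  97, 97 ] 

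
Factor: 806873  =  19^1*42467^1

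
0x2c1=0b1011000001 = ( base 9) 863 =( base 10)705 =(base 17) 278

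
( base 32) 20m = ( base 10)2070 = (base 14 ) A7C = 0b100000010110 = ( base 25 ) 37k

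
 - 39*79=-3081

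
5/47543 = 5/47543 = 0.00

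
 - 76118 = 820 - 76938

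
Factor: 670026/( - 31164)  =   - 43/2 = - 2^(-1)  *  43^1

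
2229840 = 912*2445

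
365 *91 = 33215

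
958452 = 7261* 132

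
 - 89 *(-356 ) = 31684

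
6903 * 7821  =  53988363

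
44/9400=11/2350 = 0.00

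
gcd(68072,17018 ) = 17018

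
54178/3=54178/3  =  18059.33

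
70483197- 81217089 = -10733892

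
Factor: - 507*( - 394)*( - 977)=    - 2^1*3^1*13^2*197^1* 977^1 = - 195163566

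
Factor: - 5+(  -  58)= - 3^2*7^1= -  63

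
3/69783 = 1/23261 = 0.00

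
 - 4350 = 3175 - 7525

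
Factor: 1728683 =11^1*41^1*3833^1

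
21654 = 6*3609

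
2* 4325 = 8650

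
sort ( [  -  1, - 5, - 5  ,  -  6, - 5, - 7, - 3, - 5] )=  [ - 7, - 6,-5, -5, - 5, - 5,- 3, - 1 ] 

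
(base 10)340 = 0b101010100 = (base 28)C4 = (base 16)154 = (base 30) ba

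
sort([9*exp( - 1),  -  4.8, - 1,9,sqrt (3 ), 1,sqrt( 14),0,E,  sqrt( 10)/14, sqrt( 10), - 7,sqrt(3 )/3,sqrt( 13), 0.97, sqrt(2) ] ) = [ - 7, - 4.8, - 1, 0,sqrt( 10 ) /14,sqrt( 3 )/3, 0.97,1,sqrt ( 2), sqrt( 3),E,sqrt( 10),9*exp( - 1), sqrt( 13),sqrt(14 ) , 9]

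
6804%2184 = 252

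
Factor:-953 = - 953^1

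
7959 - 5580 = 2379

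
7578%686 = 32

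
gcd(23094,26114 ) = 2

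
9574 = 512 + 9062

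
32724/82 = 16362/41 = 399.07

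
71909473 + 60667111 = 132576584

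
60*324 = 19440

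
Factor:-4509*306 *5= - 2^1 * 3^5 *5^1 * 17^1 * 167^1= -6898770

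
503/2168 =503/2168  =  0.23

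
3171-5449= -2278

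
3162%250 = 162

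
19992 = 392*51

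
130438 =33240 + 97198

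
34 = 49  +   -15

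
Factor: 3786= 2^1*3^1*631^1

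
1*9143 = 9143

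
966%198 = 174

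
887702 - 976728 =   -  89026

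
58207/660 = 58207/660  =  88.19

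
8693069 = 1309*6641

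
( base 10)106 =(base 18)5G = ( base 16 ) 6a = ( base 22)4I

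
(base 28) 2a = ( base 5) 231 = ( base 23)2k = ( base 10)66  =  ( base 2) 1000010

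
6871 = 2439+4432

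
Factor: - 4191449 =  - 251^1 * 16699^1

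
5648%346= 112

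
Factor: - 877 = - 877^1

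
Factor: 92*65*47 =281060 = 2^2*5^1*13^1*23^1 * 47^1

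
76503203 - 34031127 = 42472076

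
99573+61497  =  161070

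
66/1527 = 22/509=0.04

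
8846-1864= 6982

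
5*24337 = 121685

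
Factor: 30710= 2^1*5^1* 37^1*83^1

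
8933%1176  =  701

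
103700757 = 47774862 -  - 55925895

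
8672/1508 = 2168/377 =5.75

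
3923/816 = 4 + 659/816 = 4.81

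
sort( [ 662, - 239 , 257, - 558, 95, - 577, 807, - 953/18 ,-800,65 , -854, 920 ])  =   [ - 854 , - 800, - 577, - 558, - 239, - 953/18, 65, 95, 257, 662 , 807,920 ] 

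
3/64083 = 1/21361=   0.00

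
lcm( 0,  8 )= 0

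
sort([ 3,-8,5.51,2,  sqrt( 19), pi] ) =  [ - 8,2,3,  pi,sqrt(19), 5.51]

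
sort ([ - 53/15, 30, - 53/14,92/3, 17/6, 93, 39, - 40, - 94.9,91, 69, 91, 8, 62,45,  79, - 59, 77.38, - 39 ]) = [ - 94.9, - 59,- 40, - 39, - 53/14, - 53/15,17/6,8, 30, 92/3,39,45,  62,69,  77.38, 79,  91,91,93 ] 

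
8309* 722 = 5999098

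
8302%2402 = 1096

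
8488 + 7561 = 16049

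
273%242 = 31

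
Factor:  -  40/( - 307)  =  2^3*5^1*307^( - 1 )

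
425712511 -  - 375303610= 801016121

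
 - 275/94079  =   - 1  +  93804/94079 = - 0.00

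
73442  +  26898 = 100340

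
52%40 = 12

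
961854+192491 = 1154345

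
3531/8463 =1177/2821= 0.42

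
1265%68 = 41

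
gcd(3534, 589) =589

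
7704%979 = 851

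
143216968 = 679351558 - 536134590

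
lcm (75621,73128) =6654648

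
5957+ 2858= 8815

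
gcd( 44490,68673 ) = 3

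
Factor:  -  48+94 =2^1 * 23^1 = 46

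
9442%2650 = 1492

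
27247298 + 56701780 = 83949078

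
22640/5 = 4528 = 4528.00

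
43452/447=97 + 31/149 = 97.21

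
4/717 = 4/717 = 0.01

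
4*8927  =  35708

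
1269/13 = 1269/13 = 97.62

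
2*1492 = 2984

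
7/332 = 7/332 =0.02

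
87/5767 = 87/5767 = 0.02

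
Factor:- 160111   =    -  7^1 * 89^1*257^1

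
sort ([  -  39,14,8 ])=[-39,  8, 14]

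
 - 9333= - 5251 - 4082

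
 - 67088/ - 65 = 67088/65 = 1032.12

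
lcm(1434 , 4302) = 4302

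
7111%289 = 175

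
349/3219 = 349/3219 =0.11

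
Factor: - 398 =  - 2^1 * 199^1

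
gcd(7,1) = 1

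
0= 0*200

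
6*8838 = 53028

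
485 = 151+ 334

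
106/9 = 11 + 7/9 = 11.78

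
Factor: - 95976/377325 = - 2^3*3^(-1 )*5^ (-2)*13^( - 1 ) * 31^1 = - 248/975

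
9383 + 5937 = 15320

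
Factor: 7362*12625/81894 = 3^1 * 5^3*101^1 * 409^1*13649^( - 1) = 15490875/13649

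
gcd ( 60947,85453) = 1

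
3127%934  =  325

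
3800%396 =236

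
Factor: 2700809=2700809^1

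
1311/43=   30 + 21/43 = 30.49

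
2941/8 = 2941/8 = 367.62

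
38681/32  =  1208+ 25/32 = 1208.78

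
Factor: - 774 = - 2^1*3^2*43^1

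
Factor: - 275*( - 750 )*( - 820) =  - 2^3*3^1*5^6 * 11^1*41^1 = - 169125000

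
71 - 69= 2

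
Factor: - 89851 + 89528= - 323 = -17^1*19^1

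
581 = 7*83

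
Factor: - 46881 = -3^2 * 5209^1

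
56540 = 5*11308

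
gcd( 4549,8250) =1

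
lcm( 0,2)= 0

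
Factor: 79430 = 2^1*5^1*13^2*47^1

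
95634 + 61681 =157315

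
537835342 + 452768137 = 990603479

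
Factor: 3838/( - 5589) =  - 2^1 *3^( - 5)*19^1*23^( - 1 )*101^1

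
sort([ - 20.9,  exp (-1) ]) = [ - 20.9,exp( - 1 ) ] 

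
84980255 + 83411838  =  168392093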